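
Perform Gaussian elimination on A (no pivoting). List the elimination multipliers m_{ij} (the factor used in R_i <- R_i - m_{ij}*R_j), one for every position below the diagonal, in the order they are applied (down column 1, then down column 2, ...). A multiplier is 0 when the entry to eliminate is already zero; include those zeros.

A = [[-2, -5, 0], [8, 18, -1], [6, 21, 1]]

Forward elimination:
R2 <- R2 - (-4)*R1:  [  0  -2  -1 ]
R3 <- R3 - (-3)*R1:  [ 0  6  1 ]
R3 <- R3 - (-3)*R2:  [  0   0  -2 ]
Multipliers (in order of application): m_{21} = -4, m_{31} = -3, m_{32} = -3

multipliers: -4, -3, -3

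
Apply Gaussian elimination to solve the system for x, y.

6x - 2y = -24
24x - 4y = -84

Forward elimination on [A|b]:
R2 <- R2 - (4)*R1:  [  0   4  12 ]
Row echelon form:
[ 6  -2  |  -24 ]
[ 0   4  |   12 ]
Back-substitution:
y = (12) / 4 = 3
x = (-24 - (-2)*(3)) / 6 = -3

(-3, 3)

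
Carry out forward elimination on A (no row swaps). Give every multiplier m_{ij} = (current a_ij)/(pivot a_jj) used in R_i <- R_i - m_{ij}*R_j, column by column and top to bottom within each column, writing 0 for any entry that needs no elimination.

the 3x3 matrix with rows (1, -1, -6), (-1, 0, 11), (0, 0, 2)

Forward elimination:
R2 <- R2 - (-1)*R1:  [  0  -1   5 ]
R3: entry in column 1 is already 0 -> m_{31} = 0 (no row operation needed)
R3: entry in column 2 is already 0 -> m_{32} = 0 (no row operation needed)
Multipliers (in order of application): m_{21} = -1, m_{31} = 0, m_{32} = 0

multipliers: -1, 0, 0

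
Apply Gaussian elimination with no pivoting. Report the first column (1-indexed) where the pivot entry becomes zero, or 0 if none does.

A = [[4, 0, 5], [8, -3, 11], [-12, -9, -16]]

first zero-pivot column = 0

Naive forward elimination:
R2 <- R2 - (2)*R1:  [  0  -3   1 ]
R3 <- R3 - (-3)*R1:  [  0  -9  -1 ]
R3 <- R3 - (3)*R2:  [  0   0  -4 ]
All pivots nonzero; naive elimination completes without hitting a zero pivot.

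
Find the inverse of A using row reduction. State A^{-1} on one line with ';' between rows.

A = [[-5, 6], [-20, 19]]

inverse = [19/25 -6/25; 4/5 -1/5]

Gauss-Jordan on [A | I]:
R1 <- (1/-5)*R1:  [    1  -6/5  |  -1/5     0 ]
R2 <- R2 - (-20)*R1:  [  0  -5  |  -4   1 ]
R2 <- (1/-5)*R2:  [    0     1  |   4/5  -1/5 ]
R1 <- R1 - (-6/5)*R2:  [     1      0  |  19/25  -6/25 ]
Right block of [I | A^{-1}] is the inverse:
[ 19/25  -6/25 ]
[   4/5   -1/5 ]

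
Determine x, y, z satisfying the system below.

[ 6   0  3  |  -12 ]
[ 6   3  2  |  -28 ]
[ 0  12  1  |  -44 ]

(-4, -4, 4)

Forward elimination on [A|b]:
R2 <- R2 - (1)*R1:  [   0    3   -1  -16 ]
R3 <- R3 - (4)*R2:  [  0   0   5  20 ]
Row echelon form:
[ 6  0   3  |  -12 ]
[ 0  3  -1  |  -16 ]
[ 0  0   5  |   20 ]
Back-substitution:
z = (20) / 5 = 4
y = (-16 - (-1)*(4)) / 3 = -4
x = (-12 - (3)*(4)) / 6 = -4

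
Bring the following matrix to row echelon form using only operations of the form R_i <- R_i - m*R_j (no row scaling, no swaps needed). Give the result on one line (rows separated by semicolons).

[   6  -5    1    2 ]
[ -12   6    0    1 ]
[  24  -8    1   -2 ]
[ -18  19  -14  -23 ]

Forward elimination:
R2 <- R2 - (-2)*R1:  [  0  -4   2   5 ]
R3 <- R3 - (4)*R1:  [   0   12   -3  -10 ]
R4 <- R4 - (-3)*R1:  [   0    4  -11  -17 ]
R3 <- R3 - (-3)*R2:  [ 0  0  3  5 ]
R4 <- R4 - (-1)*R2:  [   0    0   -9  -12 ]
R4 <- R4 - (-3)*R3:  [ 0  0  0  3 ]
Row echelon form:
[ 6  -5  1  2 ]
[ 0  -4  2  5 ]
[ 0   0  3  5 ]
[ 0   0  0  3 ]

REF = [6 -5 1 2; 0 -4 2 5; 0 0 3 5; 0 0 0 3]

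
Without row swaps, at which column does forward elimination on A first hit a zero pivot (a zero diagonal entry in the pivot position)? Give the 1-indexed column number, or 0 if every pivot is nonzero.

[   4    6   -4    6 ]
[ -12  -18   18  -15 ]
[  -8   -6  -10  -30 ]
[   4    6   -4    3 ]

first zero-pivot column = 2

Naive forward elimination:
R2 <- R2 - (-3)*R1:  [ 0  0  6  3 ]
R3 <- R3 - (-2)*R1:  [   0    6  -18  -18 ]
R4 <- R4 - (1)*R1:  [  0   0   0  -3 ]
Matrix at this point:
[ 4  6   -4    6 ]
[ 0  0    6    3 ]
[ 0  6  -18  -18 ]
[ 0  0    0   -3 ]
Pivot entry (2,2) is zero but row 3 has 6 in column 2 -> naive elimination stops; a row interchange (e.g. R2 <-> R3) would be required here.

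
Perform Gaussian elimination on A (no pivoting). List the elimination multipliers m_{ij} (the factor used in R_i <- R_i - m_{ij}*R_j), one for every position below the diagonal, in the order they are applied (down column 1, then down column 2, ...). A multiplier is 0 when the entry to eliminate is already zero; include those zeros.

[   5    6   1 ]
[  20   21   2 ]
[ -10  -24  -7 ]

Forward elimination:
R2 <- R2 - (4)*R1:  [  0  -3  -2 ]
R3 <- R3 - (-2)*R1:  [   0  -12   -5 ]
R3 <- R3 - (4)*R2:  [ 0  0  3 ]
Multipliers (in order of application): m_{21} = 4, m_{31} = -2, m_{32} = 4

multipliers: 4, -2, 4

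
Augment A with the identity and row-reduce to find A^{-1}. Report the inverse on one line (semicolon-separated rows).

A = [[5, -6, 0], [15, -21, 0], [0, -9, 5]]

Gauss-Jordan on [A | I]:
R1 <- (1/5)*R1:  [    1  -6/5     0  |   1/5     0     0 ]
R2 <- R2 - (15)*R1:  [  0  -3   0  |  -3   1   0 ]
R2 <- (1/-3)*R2:  [    0     1     0  |     1  -1/3     0 ]
R1 <- R1 - (-6/5)*R2:  [    1     0     0  |   7/5  -2/5     0 ]
R3 <- R3 - (-9)*R2:  [  0   0   5  |   9  -3   1 ]
R3 <- (1/5)*R3:  [    0     0     1  |   9/5  -3/5   1/5 ]
Right block of [I | A^{-1}] is the inverse:
[ 7/5  -2/5    0 ]
[   1  -1/3    0 ]
[ 9/5  -3/5  1/5 ]

inverse = [7/5 -2/5 0; 1 -1/3 0; 9/5 -3/5 1/5]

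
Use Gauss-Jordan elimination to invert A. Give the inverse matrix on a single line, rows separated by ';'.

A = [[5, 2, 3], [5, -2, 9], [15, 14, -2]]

Gauss-Jordan on [A | I]:
R1 <- (1/5)*R1:  [   1  2/5  3/5  |  1/5    0    0 ]
R2 <- R2 - (5)*R1:  [  0  -4   6  |  -1   1   0 ]
R3 <- R3 - (15)*R1:  [   0    8  -11  |   -3    0    1 ]
R2 <- (1/-4)*R2:  [    0     1  -3/2  |   1/4  -1/4     0 ]
R1 <- R1 - (2/5)*R2:  [    1     0   6/5  |  1/10  1/10     0 ]
R3 <- R3 - (8)*R2:  [  0   0   1  |  -5   2   1 ]
R1 <- R1 - (6/5)*R3:  [      1       0       0  |   61/10  -23/10    -6/5 ]
R2 <- R2 - (-3/2)*R3:  [     0      1      0  |  -29/4   11/4    3/2 ]
Right block of [I | A^{-1}] is the inverse:
[ 61/10  -23/10  -6/5 ]
[ -29/4    11/4   3/2 ]
[    -5       2     1 ]

inverse = [61/10 -23/10 -6/5; -29/4 11/4 3/2; -5 2 1]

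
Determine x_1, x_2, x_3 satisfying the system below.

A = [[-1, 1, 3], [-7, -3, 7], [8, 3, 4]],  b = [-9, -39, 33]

Forward elimination on [A|b]:
R2 <- R2 - (7)*R1:  [   0  -10  -14   24 ]
R3 <- R3 - (-8)*R1:  [   0   11   28  -39 ]
R3 <- R3 - (-11/10)*R2:  [     0      0   63/5  -63/5 ]
Row echelon form:
[ -1    1     3  |     -9 ]
[  0  -10   -14  |     24 ]
[  0    0  63/5  |  -63/5 ]
Back-substitution:
x_3 = (-63/5) / (63/5) = -1
x_2 = (24 - (-14)*(-1)) / -10 = -1
x_1 = (-9 - (1)*(-1) - (3)*(-1)) / -1 = 5

(5, -1, -1)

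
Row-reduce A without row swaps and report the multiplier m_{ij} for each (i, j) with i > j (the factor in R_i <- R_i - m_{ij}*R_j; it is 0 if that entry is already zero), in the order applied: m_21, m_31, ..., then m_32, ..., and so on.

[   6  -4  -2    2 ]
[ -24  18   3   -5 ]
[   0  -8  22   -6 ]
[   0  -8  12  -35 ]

multipliers: -4, 0, 0, -4, -4, -4

Forward elimination:
R2 <- R2 - (-4)*R1:  [  0   2  -5   3 ]
R3: entry in column 1 is already 0 -> m_{31} = 0 (no row operation needed)
R4: entry in column 1 is already 0 -> m_{41} = 0 (no row operation needed)
R3 <- R3 - (-4)*R2:  [ 0  0  2  6 ]
R4 <- R4 - (-4)*R2:  [   0    0   -8  -23 ]
R4 <- R4 - (-4)*R3:  [ 0  0  0  1 ]
Multipliers (in order of application): m_{21} = -4, m_{31} = 0, m_{41} = 0, m_{32} = -4, m_{42} = -4, m_{43} = -4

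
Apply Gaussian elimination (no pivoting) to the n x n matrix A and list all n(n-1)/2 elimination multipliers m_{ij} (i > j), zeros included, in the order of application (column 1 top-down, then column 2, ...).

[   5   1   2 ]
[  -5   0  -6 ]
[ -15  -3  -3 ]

Forward elimination:
R2 <- R2 - (-1)*R1:  [  0   1  -4 ]
R3 <- R3 - (-3)*R1:  [ 0  0  3 ]
R3: entry in column 2 is already 0 -> m_{32} = 0 (no row operation needed)
Multipliers (in order of application): m_{21} = -1, m_{31} = -3, m_{32} = 0

multipliers: -1, -3, 0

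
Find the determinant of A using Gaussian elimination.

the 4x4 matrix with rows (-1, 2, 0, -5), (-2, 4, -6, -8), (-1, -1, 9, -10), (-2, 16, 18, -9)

det(A) = -18

Forward elimination:
R2 <- R2 - (2)*R1:  [  0   0  -6   2 ]
R3 <- R3 - (1)*R1:  [  0  -3   9  -5 ]
R4 <- R4 - (2)*R1:  [  0  12  18   1 ]
R2 <-> R3   (pivot in column 2 was zero)
[ -1   2   0  -5 ]
[  0  -3   9  -5 ]
[  0   0  -6   2 ]
[  0  12  18   1 ]
R4 <- R4 - (-4)*R2:  [   0    0   54  -19 ]
R4 <- R4 - (-9)*R3:  [  0   0   0  -1 ]
Upper-triangular form:
[ -1   2   0  -5 ]
[  0  -3   9  -5 ]
[  0   0  -6   2 ]
[  0   0   0  -1 ]
det(A) = (-1)^1 * (-1) * (-3) * (-6) * (-1) = -18  (1 row swap -> sign -1)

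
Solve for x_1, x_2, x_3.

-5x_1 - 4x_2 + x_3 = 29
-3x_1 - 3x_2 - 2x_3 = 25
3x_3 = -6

Forward elimination on [A|b]:
R2 <- R2 - (3/5)*R1:  [     0   -3/5  -13/5   38/5 ]
Row echelon form:
[ -5    -4      1  |    29 ]
[  0  -3/5  -13/5  |  38/5 ]
[  0     0      3  |    -6 ]
Back-substitution:
x_3 = (-6) / 3 = -2
x_2 = (38/5 - (-13/5)*(-2)) / (-3/5) = -4
x_1 = (29 - (-4)*(-4) - (1)*(-2)) / -5 = -3

(-3, -4, -2)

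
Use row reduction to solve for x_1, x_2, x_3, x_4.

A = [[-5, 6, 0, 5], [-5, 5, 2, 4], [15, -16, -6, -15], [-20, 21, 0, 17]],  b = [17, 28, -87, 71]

Forward elimination on [A|b]:
R2 <- R2 - (1)*R1:  [  0  -1   2  -1  11 ]
R3 <- R3 - (-3)*R1:  [   0    2   -6    0  -36 ]
R4 <- R4 - (4)*R1:  [  0  -3   0  -3   3 ]
R3 <- R3 - (-2)*R2:  [   0    0   -2   -2  -14 ]
R4 <- R4 - (3)*R2:  [   0    0   -6    0  -30 ]
R4 <- R4 - (3)*R3:  [  0   0   0   6  12 ]
Row echelon form:
[ -5   6   0   5  |   17 ]
[  0  -1   2  -1  |   11 ]
[  0   0  -2  -2  |  -14 ]
[  0   0   0   6  |   12 ]
Back-substitution:
x_4 = (12) / 6 = 2
x_3 = (-14 - (-2)*(2)) / -2 = 5
x_2 = (11 - (2)*(5) - (-1)*(2)) / -1 = -3
x_1 = (17 - (6)*(-3) - (5)*(2)) / -5 = -5

(-5, -3, 5, 2)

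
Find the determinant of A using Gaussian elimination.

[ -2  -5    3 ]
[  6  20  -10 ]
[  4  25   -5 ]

Forward elimination:
R2 <- R2 - (-3)*R1:  [  0   5  -1 ]
R3 <- R3 - (-2)*R1:  [  0  15   1 ]
R3 <- R3 - (3)*R2:  [ 0  0  4 ]
Upper-triangular form:
[ -2  -5   3 ]
[  0   5  -1 ]
[  0   0   4 ]
det(A) = (-1)^0 * (-2) * (5) * (4) = -40  (0 row swaps -> sign +1)

det(A) = -40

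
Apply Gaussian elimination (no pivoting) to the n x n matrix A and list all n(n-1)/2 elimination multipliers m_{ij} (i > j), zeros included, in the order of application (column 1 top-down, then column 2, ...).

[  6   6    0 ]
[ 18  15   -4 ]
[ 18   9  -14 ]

multipliers: 3, 3, 3

Forward elimination:
R2 <- R2 - (3)*R1:  [  0  -3  -4 ]
R3 <- R3 - (3)*R1:  [   0   -9  -14 ]
R3 <- R3 - (3)*R2:  [  0   0  -2 ]
Multipliers (in order of application): m_{21} = 3, m_{31} = 3, m_{32} = 3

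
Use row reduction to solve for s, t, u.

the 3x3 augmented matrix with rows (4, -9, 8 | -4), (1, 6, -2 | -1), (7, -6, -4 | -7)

(-1, 0, 0)

Forward elimination on [A|b]:
R2 <- R2 - (1/4)*R1:  [    0  33/4    -4     0 ]
R3 <- R3 - (7/4)*R1:  [    0  39/4   -18     0 ]
R3 <- R3 - (13/11)*R2:  [       0        0  -146/11        0 ]
Row echelon form:
[ 4    -9        8  |  -4 ]
[ 0  33/4       -4  |   0 ]
[ 0     0  -146/11  |   0 ]
Back-substitution:
u = (0) / (-146/11) = 0
t = (0 - (-4)*(0)) / (33/4) = 0
s = (-4 - (-9)*(0) - (8)*(0)) / 4 = -1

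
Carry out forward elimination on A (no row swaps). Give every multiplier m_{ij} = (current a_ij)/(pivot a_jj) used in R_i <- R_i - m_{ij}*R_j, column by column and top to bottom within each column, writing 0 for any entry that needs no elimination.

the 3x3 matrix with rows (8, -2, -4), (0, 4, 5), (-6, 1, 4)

Forward elimination:
R2: entry in column 1 is already 0 -> m_{21} = 0 (no row operation needed)
R3 <- R3 - (-3/4)*R1:  [    0  -1/2     1 ]
R3 <- R3 - (-1/8)*R2:  [    0     0  13/8 ]
Multipliers (in order of application): m_{21} = 0, m_{31} = -3/4, m_{32} = -1/8

multipliers: 0, -3/4, -1/8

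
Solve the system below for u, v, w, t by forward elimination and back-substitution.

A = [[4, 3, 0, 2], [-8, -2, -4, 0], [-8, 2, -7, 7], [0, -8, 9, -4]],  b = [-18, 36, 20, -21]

(-5, 4, -1, -5)

Forward elimination on [A|b]:
R2 <- R2 - (-2)*R1:  [  0   4  -4   4   0 ]
R3 <- R3 - (-2)*R1:  [   0    8   -7   11  -16 ]
R3 <- R3 - (2)*R2:  [   0    0    1    3  -16 ]
R4 <- R4 - (-2)*R2:  [   0    0    1    4  -21 ]
R4 <- R4 - (1)*R3:  [  0   0   0   1  -5 ]
Row echelon form:
[ 4  3   0  2  |  -18 ]
[ 0  4  -4  4  |    0 ]
[ 0  0   1  3  |  -16 ]
[ 0  0   0  1  |   -5 ]
Back-substitution:
t = (-5) / 1 = -5
w = (-16 - (3)*(-5)) / 1 = -1
v = (0 - (-4)*(-1) - (4)*(-5)) / 4 = 4
u = (-18 - (3)*(4) - (2)*(-5)) / 4 = -5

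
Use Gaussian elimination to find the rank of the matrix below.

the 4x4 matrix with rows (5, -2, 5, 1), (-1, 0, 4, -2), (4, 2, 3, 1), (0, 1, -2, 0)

rank(A) = 4

Row reduction:
R2 <- R2 - (-1/5)*R1:  [    0  -2/5     5  -9/5 ]
R3 <- R3 - (4/5)*R1:  [    0  18/5    -1   1/5 ]
R3 <- R3 - (-9)*R2:  [   0    0   44  -16 ]
R4 <- R4 - (-5/2)*R2:  [    0     0  21/2  -9/2 ]
R4 <- R4 - (21/88)*R3:  [      0       0       0  -15/22 ]
Row echelon form:
[ 5    -2   5       1 ]
[ 0  -2/5   5    -9/5 ]
[ 0     0  44     -16 ]
[ 0     0   0  -15/22 ]
Nonzero rows / pivot columns: 4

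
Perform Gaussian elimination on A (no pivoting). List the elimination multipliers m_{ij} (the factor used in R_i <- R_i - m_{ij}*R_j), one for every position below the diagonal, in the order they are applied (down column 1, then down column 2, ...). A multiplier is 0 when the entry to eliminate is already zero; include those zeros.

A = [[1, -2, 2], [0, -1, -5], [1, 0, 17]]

multipliers: 0, 1, -2

Forward elimination:
R2: entry in column 1 is already 0 -> m_{21} = 0 (no row operation needed)
R3 <- R3 - (1)*R1:  [  0   2  15 ]
R3 <- R3 - (-2)*R2:  [ 0  0  5 ]
Multipliers (in order of application): m_{21} = 0, m_{31} = 1, m_{32} = -2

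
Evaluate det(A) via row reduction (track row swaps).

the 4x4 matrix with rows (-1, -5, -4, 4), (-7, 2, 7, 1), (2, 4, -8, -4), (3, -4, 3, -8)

det(A) = -3894

Forward elimination:
R2 <- R2 - (7)*R1:  [   0   37   35  -27 ]
R3 <- R3 - (-2)*R1:  [   0   -6  -16    4 ]
R4 <- R4 - (-3)*R1:  [   0  -19   -9    4 ]
R3 <- R3 - (-6/37)*R2:  [       0        0  -382/37   -14/37 ]
R4 <- R4 - (-19/37)*R2:  [       0        0   332/37  -365/37 ]
R4 <- R4 - (-166/191)*R3:  [         0          0          0  -1947/191 ]
Upper-triangular form:
[ -1  -5       -4          4 ]
[  0  37       35        -27 ]
[  0   0  -382/37     -14/37 ]
[  0   0        0  -1947/191 ]
det(A) = (-1)^0 * (-1) * (37) * (-382/37) * (-1947/191) = -3894  (0 row swaps -> sign +1)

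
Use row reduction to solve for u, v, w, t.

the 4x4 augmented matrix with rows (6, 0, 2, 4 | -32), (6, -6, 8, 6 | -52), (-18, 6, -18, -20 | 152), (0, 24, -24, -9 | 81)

Forward elimination on [A|b]:
R2 <- R2 - (1)*R1:  [   0   -6    6    2  -20 ]
R3 <- R3 - (-3)*R1:  [   0    6  -12   -8   56 ]
R3 <- R3 - (-1)*R2:  [  0   0  -6  -6  36 ]
R4 <- R4 - (-4)*R2:  [  0   0   0  -1   1 ]
Row echelon form:
[ 6   0   2   4  |  -32 ]
[ 0  -6   6   2  |  -20 ]
[ 0   0  -6  -6  |   36 ]
[ 0   0   0  -1  |    1 ]
Back-substitution:
t = (1) / -1 = -1
w = (36 - (-6)*(-1)) / -6 = -5
v = (-20 - (6)*(-5) - (2)*(-1)) / -6 = -2
u = (-32 - (2)*(-5) - (4)*(-1)) / 6 = -3

(-3, -2, -5, -1)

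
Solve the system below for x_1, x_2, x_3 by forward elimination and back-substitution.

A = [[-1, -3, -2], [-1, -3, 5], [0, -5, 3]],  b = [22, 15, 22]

Forward elimination on [A|b]:
R2 <- R2 - (1)*R1:  [  0   0   7  -7 ]
R2 <-> R3   (pivot in column 2 was zero)
[ -1  -3  -2  22 ]
[  0  -5   3  22 ]
[  0   0   7  -7 ]
Row echelon form:
[ -1  -3  -2  |  22 ]
[  0  -5   3  |  22 ]
[  0   0   7  |  -7 ]
Back-substitution:
x_3 = (-7) / 7 = -1
x_2 = (22 - (3)*(-1)) / -5 = -5
x_1 = (22 - (-3)*(-5) - (-2)*(-1)) / -1 = -5

(-5, -5, -1)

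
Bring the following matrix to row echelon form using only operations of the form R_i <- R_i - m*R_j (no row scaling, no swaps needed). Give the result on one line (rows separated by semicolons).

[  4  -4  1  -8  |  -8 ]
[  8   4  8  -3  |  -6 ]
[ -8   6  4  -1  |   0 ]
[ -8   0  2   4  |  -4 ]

Forward elimination:
R2 <- R2 - (2)*R1:  [  0  12   6  13  10 ]
R3 <- R3 - (-2)*R1:  [   0   -2    6  -17  -16 ]
R4 <- R4 - (-2)*R1:  [   0   -8    4  -12  -20 ]
R3 <- R3 - (-1/6)*R2:  [     0      0      7  -89/6  -43/3 ]
R4 <- R4 - (-2/3)*R2:  [     0      0      8  -10/3  -40/3 ]
R4 <- R4 - (8/7)*R3:  [      0       0       0  286/21   64/21 ]
Row echelon form:
[ 4  -4  1      -8  |     -8 ]
[ 0  12  6      13  |     10 ]
[ 0   0  7   -89/6  |  -43/3 ]
[ 0   0  0  286/21  |  64/21 ]

REF = [4 -4 1 -8 -8; 0 12 6 13 10; 0 0 7 -89/6 -43/3; 0 0 0 286/21 64/21]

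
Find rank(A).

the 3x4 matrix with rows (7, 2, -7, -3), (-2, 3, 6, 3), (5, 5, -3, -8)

Row reduction:
R2 <- R2 - (-2/7)*R1:  [    0  25/7     4  15/7 ]
R3 <- R3 - (5/7)*R1:  [     0   25/7      2  -41/7 ]
R3 <- R3 - (1)*R2:  [  0   0  -2  -8 ]
Row echelon form:
[ 7     2  -7    -3 ]
[ 0  25/7   4  15/7 ]
[ 0     0  -2    -8 ]
Nonzero rows / pivot columns: 3

rank(A) = 3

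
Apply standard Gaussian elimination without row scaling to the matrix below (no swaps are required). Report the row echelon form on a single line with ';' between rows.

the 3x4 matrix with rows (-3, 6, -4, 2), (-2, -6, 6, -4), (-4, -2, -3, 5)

Forward elimination:
R2 <- R2 - (2/3)*R1:  [     0    -10   26/3  -16/3 ]
R3 <- R3 - (4/3)*R1:  [   0  -10  7/3  7/3 ]
R3 <- R3 - (1)*R2:  [     0      0  -19/3   23/3 ]
Row echelon form:
[ -3    6     -4      2 ]
[  0  -10   26/3  -16/3 ]
[  0    0  -19/3   23/3 ]

REF = [-3 6 -4 2; 0 -10 26/3 -16/3; 0 0 -19/3 23/3]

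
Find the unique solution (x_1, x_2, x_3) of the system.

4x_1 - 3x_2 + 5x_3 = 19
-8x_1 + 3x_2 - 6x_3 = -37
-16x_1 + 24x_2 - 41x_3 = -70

Forward elimination on [A|b]:
R2 <- R2 - (-2)*R1:  [  0  -3   4   1 ]
R3 <- R3 - (-4)*R1:  [   0   12  -21    6 ]
R3 <- R3 - (-4)*R2:  [  0   0  -5  10 ]
Row echelon form:
[ 4  -3   5  |  19 ]
[ 0  -3   4  |   1 ]
[ 0   0  -5  |  10 ]
Back-substitution:
x_3 = (10) / -5 = -2
x_2 = (1 - (4)*(-2)) / -3 = -3
x_1 = (19 - (-3)*(-3) - (5)*(-2)) / 4 = 5

(5, -3, -2)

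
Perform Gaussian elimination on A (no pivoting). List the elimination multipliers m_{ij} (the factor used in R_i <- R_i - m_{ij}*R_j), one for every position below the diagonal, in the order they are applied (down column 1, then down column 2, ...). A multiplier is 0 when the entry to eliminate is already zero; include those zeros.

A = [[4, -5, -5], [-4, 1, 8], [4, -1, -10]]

Forward elimination:
R2 <- R2 - (-1)*R1:  [  0  -4   3 ]
R3 <- R3 - (1)*R1:  [  0   4  -5 ]
R3 <- R3 - (-1)*R2:  [  0   0  -2 ]
Multipliers (in order of application): m_{21} = -1, m_{31} = 1, m_{32} = -1

multipliers: -1, 1, -1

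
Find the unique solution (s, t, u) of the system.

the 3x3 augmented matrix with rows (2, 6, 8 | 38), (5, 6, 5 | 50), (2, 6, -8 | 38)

(4, 5, 0)

Forward elimination on [A|b]:
R2 <- R2 - (5/2)*R1:  [   0   -9  -15  -45 ]
R3 <- R3 - (1)*R1:  [   0    0  -16    0 ]
Row echelon form:
[ 2   6    8  |   38 ]
[ 0  -9  -15  |  -45 ]
[ 0   0  -16  |    0 ]
Back-substitution:
u = (0) / -16 = 0
t = (-45 - (-15)*(0)) / -9 = 5
s = (38 - (6)*(5) - (8)*(0)) / 2 = 4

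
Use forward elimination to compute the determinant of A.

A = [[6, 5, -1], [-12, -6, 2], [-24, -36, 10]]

det(A) = 144

Forward elimination:
R2 <- R2 - (-2)*R1:  [ 0  4  0 ]
R3 <- R3 - (-4)*R1:  [   0  -16    6 ]
R3 <- R3 - (-4)*R2:  [ 0  0  6 ]
Upper-triangular form:
[ 6  5  -1 ]
[ 0  4   0 ]
[ 0  0   6 ]
det(A) = (-1)^0 * (6) * (4) * (6) = 144  (0 row swaps -> sign +1)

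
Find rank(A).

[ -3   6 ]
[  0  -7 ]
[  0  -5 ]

Row reduction:
R3 <- R3 - (5/7)*R2:  [ 0  0 ]
Row echelon form:
[ -3   6 ]
[  0  -7 ]
[  0   0 ]
Nonzero rows / pivot columns: 2

rank(A) = 2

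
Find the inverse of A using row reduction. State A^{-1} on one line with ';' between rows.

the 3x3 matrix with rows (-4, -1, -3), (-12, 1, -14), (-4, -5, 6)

Gauss-Jordan on [A | I]:
R1 <- (1/-4)*R1:  [    1   1/4   3/4  |  -1/4     0     0 ]
R2 <- R2 - (-12)*R1:  [  0   4  -5  |  -3   1   0 ]
R3 <- R3 - (-4)*R1:  [  0  -4   9  |  -1   0   1 ]
R2 <- (1/4)*R2:  [    0     1  -5/4  |  -3/4   1/4     0 ]
R1 <- R1 - (1/4)*R2:  [     1      0  17/16  |  -1/16  -1/16      0 ]
R3 <- R3 - (-4)*R2:  [  0   0   4  |  -4   1   1 ]
R3 <- (1/4)*R3:  [   0    0    1  |   -1  1/4  1/4 ]
R1 <- R1 - (17/16)*R3:  [      1       0       0  |       1  -21/64  -17/64 ]
R2 <- R2 - (-5/4)*R3:  [    0     1     0  |    -2  9/16  5/16 ]
Right block of [I | A^{-1}] is the inverse:
[  1  -21/64  -17/64 ]
[ -2    9/16    5/16 ]
[ -1     1/4     1/4 ]

inverse = [1 -21/64 -17/64; -2 9/16 5/16; -1 1/4 1/4]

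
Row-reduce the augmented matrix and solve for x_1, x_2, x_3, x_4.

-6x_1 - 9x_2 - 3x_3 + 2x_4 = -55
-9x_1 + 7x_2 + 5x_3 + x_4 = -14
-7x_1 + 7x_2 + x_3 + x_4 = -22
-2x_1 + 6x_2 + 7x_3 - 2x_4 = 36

(4, 1, 4, -5)

Forward elimination on [A|b]:
R2 <- R2 - (3/2)*R1:  [     0   41/2   19/2     -2  137/2 ]
R3 <- R3 - (7/6)*R1:  [     0   35/2    9/2   -4/3  253/6 ]
R4 <- R4 - (1/3)*R1:  [     0      9      8   -8/3  163/3 ]
R3 <- R3 - (35/41)*R2:  [         0          0    -148/41     46/123  -2006/123 ]
R4 <- R4 - (18/41)*R2:  [        0         0    157/41  -220/123  2984/123 ]
R4 <- R4 - (-157/148)*R3:  [       0        0        0  -103/74   515/74 ]
Row echelon form:
[ -6    -9       -3        2  |        -55 ]
[  0  41/2     19/2       -2  |      137/2 ]
[  0     0  -148/41   46/123  |  -2006/123 ]
[  0     0        0  -103/74  |     515/74 ]
Back-substitution:
x_4 = (515/74) / (-103/74) = -5
x_3 = (-2006/123 - (46/123)*(-5)) / (-148/41) = 4
x_2 = (137/2 - (19/2)*(4) - (-2)*(-5)) / (41/2) = 1
x_1 = (-55 - (-9)*(1) - (-3)*(4) - (2)*(-5)) / -6 = 4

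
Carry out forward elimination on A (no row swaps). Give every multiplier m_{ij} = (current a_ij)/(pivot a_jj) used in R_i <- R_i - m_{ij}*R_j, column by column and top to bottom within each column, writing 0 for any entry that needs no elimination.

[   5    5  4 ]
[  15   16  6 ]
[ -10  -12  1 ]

Forward elimination:
R2 <- R2 - (3)*R1:  [  0   1  -6 ]
R3 <- R3 - (-2)*R1:  [  0  -2   9 ]
R3 <- R3 - (-2)*R2:  [  0   0  -3 ]
Multipliers (in order of application): m_{21} = 3, m_{31} = -2, m_{32} = -2

multipliers: 3, -2, -2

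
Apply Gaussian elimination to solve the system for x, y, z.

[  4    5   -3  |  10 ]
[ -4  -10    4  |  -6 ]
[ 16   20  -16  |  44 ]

(3, -1, -1)

Forward elimination on [A|b]:
R2 <- R2 - (-1)*R1:  [  0  -5   1   4 ]
R3 <- R3 - (4)*R1:  [  0   0  -4   4 ]
Row echelon form:
[ 4   5  -3  |  10 ]
[ 0  -5   1  |   4 ]
[ 0   0  -4  |   4 ]
Back-substitution:
z = (4) / -4 = -1
y = (4 - (1)*(-1)) / -5 = -1
x = (10 - (5)*(-1) - (-3)*(-1)) / 4 = 3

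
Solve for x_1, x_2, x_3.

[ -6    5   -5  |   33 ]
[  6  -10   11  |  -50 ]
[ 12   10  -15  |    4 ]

Forward elimination on [A|b]:
R2 <- R2 - (-1)*R1:  [   0   -5    6  -17 ]
R3 <- R3 - (-2)*R1:  [   0   20  -25   70 ]
R3 <- R3 - (-4)*R2:  [  0   0  -1   2 ]
Row echelon form:
[ -6   5  -5  |   33 ]
[  0  -5   6  |  -17 ]
[  0   0  -1  |    2 ]
Back-substitution:
x_3 = (2) / -1 = -2
x_2 = (-17 - (6)*(-2)) / -5 = 1
x_1 = (33 - (5)*(1) - (-5)*(-2)) / -6 = -3

(-3, 1, -2)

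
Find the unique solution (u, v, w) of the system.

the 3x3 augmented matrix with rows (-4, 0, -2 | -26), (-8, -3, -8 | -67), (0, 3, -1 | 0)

Forward elimination on [A|b]:
R2 <- R2 - (2)*R1:  [   0   -3   -4  -15 ]
R3 <- R3 - (-1)*R2:  [   0    0   -5  -15 ]
Row echelon form:
[ -4   0  -2  |  -26 ]
[  0  -3  -4  |  -15 ]
[  0   0  -5  |  -15 ]
Back-substitution:
w = (-15) / -5 = 3
v = (-15 - (-4)*(3)) / -3 = 1
u = (-26 - (-2)*(3)) / -4 = 5

(5, 1, 3)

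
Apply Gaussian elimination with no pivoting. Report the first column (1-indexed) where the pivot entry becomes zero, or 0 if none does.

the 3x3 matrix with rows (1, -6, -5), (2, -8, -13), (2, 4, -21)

Naive forward elimination:
R2 <- R2 - (2)*R1:  [  0   4  -3 ]
R3 <- R3 - (2)*R1:  [   0   16  -11 ]
R3 <- R3 - (4)*R2:  [ 0  0  1 ]
All pivots nonzero; naive elimination completes without hitting a zero pivot.

first zero-pivot column = 0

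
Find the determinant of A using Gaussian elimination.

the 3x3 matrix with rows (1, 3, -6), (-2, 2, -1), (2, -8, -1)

Forward elimination:
R2 <- R2 - (-2)*R1:  [   0    8  -13 ]
R3 <- R3 - (2)*R1:  [   0  -14   11 ]
R3 <- R3 - (-7/4)*R2:  [     0      0  -47/4 ]
Upper-triangular form:
[ 1  3     -6 ]
[ 0  8    -13 ]
[ 0  0  -47/4 ]
det(A) = (-1)^0 * (1) * (8) * (-47/4) = -94  (0 row swaps -> sign +1)

det(A) = -94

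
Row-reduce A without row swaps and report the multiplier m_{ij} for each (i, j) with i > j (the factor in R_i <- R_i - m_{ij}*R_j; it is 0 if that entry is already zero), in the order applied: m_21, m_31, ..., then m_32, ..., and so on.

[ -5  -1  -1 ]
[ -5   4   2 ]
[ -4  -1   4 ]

multipliers: 1, 4/5, -1/25

Forward elimination:
R2 <- R2 - (1)*R1:  [ 0  5  3 ]
R3 <- R3 - (4/5)*R1:  [    0  -1/5  24/5 ]
R3 <- R3 - (-1/25)*R2:  [      0       0  123/25 ]
Multipliers (in order of application): m_{21} = 1, m_{31} = 4/5, m_{32} = -1/25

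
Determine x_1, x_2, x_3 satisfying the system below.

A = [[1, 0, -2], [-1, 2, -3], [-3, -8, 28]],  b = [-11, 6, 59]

Forward elimination on [A|b]:
R2 <- R2 - (-1)*R1:  [  0   2  -5  -5 ]
R3 <- R3 - (-3)*R1:  [  0  -8  22  26 ]
R3 <- R3 - (-4)*R2:  [ 0  0  2  6 ]
Row echelon form:
[ 1  0  -2  |  -11 ]
[ 0  2  -5  |   -5 ]
[ 0  0   2  |    6 ]
Back-substitution:
x_3 = (6) / 2 = 3
x_2 = (-5 - (-5)*(3)) / 2 = 5
x_1 = (-11 - (-2)*(3)) / 1 = -5

(-5, 5, 3)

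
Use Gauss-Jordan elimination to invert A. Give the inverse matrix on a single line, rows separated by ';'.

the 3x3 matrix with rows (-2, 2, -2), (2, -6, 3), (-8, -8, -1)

inverse = [5/4 3/4 -1/4; -11/12 -7/12 1/12; -8/3 -4/3 1/3]

Gauss-Jordan on [A | I]:
R1 <- (1/-2)*R1:  [    1    -1     1  |  -1/2     0     0 ]
R2 <- R2 - (2)*R1:  [  0  -4   1  |   1   1   0 ]
R3 <- R3 - (-8)*R1:  [   0  -16    7  |   -4    0    1 ]
R2 <- (1/-4)*R2:  [    0     1  -1/4  |  -1/4  -1/4     0 ]
R1 <- R1 - (-1)*R2:  [    1     0   3/4  |  -3/4  -1/4     0 ]
R3 <- R3 - (-16)*R2:  [  0   0   3  |  -8  -4   1 ]
R3 <- (1/3)*R3:  [    0     0     1  |  -8/3  -4/3   1/3 ]
R1 <- R1 - (3/4)*R3:  [    1     0     0  |   5/4   3/4  -1/4 ]
R2 <- R2 - (-1/4)*R3:  [      0       1       0  |  -11/12   -7/12    1/12 ]
Right block of [I | A^{-1}] is the inverse:
[    5/4    3/4  -1/4 ]
[ -11/12  -7/12  1/12 ]
[   -8/3   -4/3   1/3 ]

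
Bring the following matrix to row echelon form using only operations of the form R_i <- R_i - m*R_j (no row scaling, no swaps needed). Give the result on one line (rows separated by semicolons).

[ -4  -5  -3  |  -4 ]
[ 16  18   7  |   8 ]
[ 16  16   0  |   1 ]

Forward elimination:
R2 <- R2 - (-4)*R1:  [  0  -2  -5  -8 ]
R3 <- R3 - (-4)*R1:  [   0   -4  -12  -15 ]
R3 <- R3 - (2)*R2:  [  0   0  -2   1 ]
Row echelon form:
[ -4  -5  -3  |  -4 ]
[  0  -2  -5  |  -8 ]
[  0   0  -2  |   1 ]

REF = [-4 -5 -3 -4; 0 -2 -5 -8; 0 0 -2 1]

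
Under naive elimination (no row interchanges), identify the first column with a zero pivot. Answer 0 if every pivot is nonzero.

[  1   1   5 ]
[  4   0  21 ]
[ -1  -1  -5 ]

first zero-pivot column = 3

Naive forward elimination:
R2 <- R2 - (4)*R1:  [  0  -4   1 ]
R3 <- R3 - (-1)*R1:  [ 0  0  0 ]
Matrix at this point:
[ 1   1  5 ]
[ 0  -4  1 ]
[ 0   0  0 ]
Pivot entry (3,3) in the last row is zero and there are no rows below to swap with -> zero pivot in column 3 (A is singular).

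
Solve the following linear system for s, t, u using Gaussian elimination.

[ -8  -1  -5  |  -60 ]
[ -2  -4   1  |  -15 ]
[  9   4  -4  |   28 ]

Forward elimination on [A|b]:
R2 <- R2 - (1/4)*R1:  [     0  -15/4    9/4      0 ]
R3 <- R3 - (-9/8)*R1:  [     0   23/8  -77/8  -79/2 ]
R3 <- R3 - (-23/30)*R2:  [      0       0  -79/10   -79/2 ]
Row echelon form:
[ -8     -1      -5  |    -60 ]
[  0  -15/4     9/4  |      0 ]
[  0      0  -79/10  |  -79/2 ]
Back-substitution:
u = (-79/2) / (-79/10) = 5
t = (0 - (9/4)*(5)) / (-15/4) = 3
s = (-60 - (-1)*(3) - (-5)*(5)) / -8 = 4

(4, 3, 5)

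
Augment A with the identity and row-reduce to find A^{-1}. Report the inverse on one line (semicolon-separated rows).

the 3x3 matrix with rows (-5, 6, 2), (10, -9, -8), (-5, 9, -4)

inverse = [18/5 7/5 -1; 8/3 1 -2/3; 3/2 1/2 -1/2]

Gauss-Jordan on [A | I]:
R1 <- (1/-5)*R1:  [    1  -6/5  -2/5  |  -1/5     0     0 ]
R2 <- R2 - (10)*R1:  [  0   3  -4  |   2   1   0 ]
R3 <- R3 - (-5)*R1:  [  0   3  -6  |  -1   0   1 ]
R2 <- (1/3)*R2:  [    0     1  -4/3  |   2/3   1/3     0 ]
R1 <- R1 - (-6/5)*R2:  [   1    0   -2  |  3/5  2/5    0 ]
R3 <- R3 - (3)*R2:  [  0   0  -2  |  -3  -1   1 ]
R3 <- (1/-2)*R3:  [    0     0     1  |   3/2   1/2  -1/2 ]
R1 <- R1 - (-2)*R3:  [    1     0     0  |  18/5   7/5    -1 ]
R2 <- R2 - (-4/3)*R3:  [    0     1     0  |   8/3     1  -2/3 ]
Right block of [I | A^{-1}] is the inverse:
[ 18/5  7/5    -1 ]
[  8/3    1  -2/3 ]
[  3/2  1/2  -1/2 ]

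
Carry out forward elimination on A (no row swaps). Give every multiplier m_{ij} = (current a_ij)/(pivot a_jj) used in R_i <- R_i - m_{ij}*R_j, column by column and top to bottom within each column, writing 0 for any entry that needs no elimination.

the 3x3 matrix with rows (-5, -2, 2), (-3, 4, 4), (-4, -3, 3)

multipliers: 3/5, 4/5, -7/26

Forward elimination:
R2 <- R2 - (3/5)*R1:  [    0  26/5  14/5 ]
R3 <- R3 - (4/5)*R1:  [    0  -7/5   7/5 ]
R3 <- R3 - (-7/26)*R2:  [     0      0  28/13 ]
Multipliers (in order of application): m_{21} = 3/5, m_{31} = 4/5, m_{32} = -7/26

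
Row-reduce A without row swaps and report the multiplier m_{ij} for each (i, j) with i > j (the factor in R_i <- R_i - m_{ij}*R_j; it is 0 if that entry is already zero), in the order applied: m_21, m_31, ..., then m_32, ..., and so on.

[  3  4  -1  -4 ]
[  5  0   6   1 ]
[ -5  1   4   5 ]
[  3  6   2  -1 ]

multipliers: 5/3, -5/3, 1, -23/20, -3/10, 106/223

Forward elimination:
R2 <- R2 - (5/3)*R1:  [     0  -20/3   23/3   23/3 ]
R3 <- R3 - (-5/3)*R1:  [    0  23/3   7/3  -5/3 ]
R4 <- R4 - (1)*R1:  [ 0  2  3  3 ]
R3 <- R3 - (-23/20)*R2:  [      0       0  223/20  143/20 ]
R4 <- R4 - (-3/10)*R2:  [     0      0  53/10  53/10 ]
R4 <- R4 - (106/223)*R3:  [       0        0        0  424/223 ]
Multipliers (in order of application): m_{21} = 5/3, m_{31} = -5/3, m_{41} = 1, m_{32} = -23/20, m_{42} = -3/10, m_{43} = 106/223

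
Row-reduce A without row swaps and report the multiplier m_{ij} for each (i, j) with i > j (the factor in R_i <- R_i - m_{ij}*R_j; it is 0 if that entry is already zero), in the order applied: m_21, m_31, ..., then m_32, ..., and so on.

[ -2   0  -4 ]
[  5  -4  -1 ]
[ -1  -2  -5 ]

multipliers: -5/2, 1/2, 1/2

Forward elimination:
R2 <- R2 - (-5/2)*R1:  [   0   -4  -11 ]
R3 <- R3 - (1/2)*R1:  [  0  -2  -3 ]
R3 <- R3 - (1/2)*R2:  [   0    0  5/2 ]
Multipliers (in order of application): m_{21} = -5/2, m_{31} = 1/2, m_{32} = 1/2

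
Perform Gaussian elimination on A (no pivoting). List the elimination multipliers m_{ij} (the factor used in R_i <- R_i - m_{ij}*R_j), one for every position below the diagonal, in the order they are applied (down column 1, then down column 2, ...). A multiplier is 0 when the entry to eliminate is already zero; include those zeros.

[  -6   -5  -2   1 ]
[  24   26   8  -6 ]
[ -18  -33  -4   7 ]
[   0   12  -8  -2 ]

Forward elimination:
R2 <- R2 - (-4)*R1:  [  0   6   0  -2 ]
R3 <- R3 - (3)*R1:  [   0  -18    2    4 ]
R4: entry in column 1 is already 0 -> m_{41} = 0 (no row operation needed)
R3 <- R3 - (-3)*R2:  [  0   0   2  -2 ]
R4 <- R4 - (2)*R2:  [  0   0  -8   2 ]
R4 <- R4 - (-4)*R3:  [  0   0   0  -6 ]
Multipliers (in order of application): m_{21} = -4, m_{31} = 3, m_{41} = 0, m_{32} = -3, m_{42} = 2, m_{43} = -4

multipliers: -4, 3, 0, -3, 2, -4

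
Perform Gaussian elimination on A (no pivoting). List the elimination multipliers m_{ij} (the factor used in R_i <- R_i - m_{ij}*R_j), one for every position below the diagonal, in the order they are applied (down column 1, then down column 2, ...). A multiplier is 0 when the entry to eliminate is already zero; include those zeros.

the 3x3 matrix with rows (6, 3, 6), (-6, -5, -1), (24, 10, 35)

Forward elimination:
R2 <- R2 - (-1)*R1:  [  0  -2   5 ]
R3 <- R3 - (4)*R1:  [  0  -2  11 ]
R3 <- R3 - (1)*R2:  [ 0  0  6 ]
Multipliers (in order of application): m_{21} = -1, m_{31} = 4, m_{32} = 1

multipliers: -1, 4, 1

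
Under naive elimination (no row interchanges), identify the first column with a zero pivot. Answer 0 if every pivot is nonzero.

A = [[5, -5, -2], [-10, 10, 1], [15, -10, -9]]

Naive forward elimination:
R2 <- R2 - (-2)*R1:  [  0   0  -3 ]
R3 <- R3 - (3)*R1:  [  0   5  -3 ]
Matrix at this point:
[ 5  -5  -2 ]
[ 0   0  -3 ]
[ 0   5  -3 ]
Pivot entry (2,2) is zero but row 3 has 5 in column 2 -> naive elimination stops; a row interchange (e.g. R2 <-> R3) would be required here.

first zero-pivot column = 2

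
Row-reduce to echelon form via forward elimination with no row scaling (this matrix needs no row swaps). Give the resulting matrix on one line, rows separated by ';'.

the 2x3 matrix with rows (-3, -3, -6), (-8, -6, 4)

Forward elimination:
R2 <- R2 - (8/3)*R1:  [  0   2  20 ]
Row echelon form:
[ -3  -3  -6 ]
[  0   2  20 ]

REF = [-3 -3 -6; 0 2 20]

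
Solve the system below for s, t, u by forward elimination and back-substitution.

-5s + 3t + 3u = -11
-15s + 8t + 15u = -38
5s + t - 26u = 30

(1, -1, -1)

Forward elimination on [A|b]:
R2 <- R2 - (3)*R1:  [  0  -1   6  -5 ]
R3 <- R3 - (-1)*R1:  [   0    4  -23   19 ]
R3 <- R3 - (-4)*R2:  [  0   0   1  -1 ]
Row echelon form:
[ -5   3  3  |  -11 ]
[  0  -1  6  |   -5 ]
[  0   0  1  |   -1 ]
Back-substitution:
u = (-1) / 1 = -1
t = (-5 - (6)*(-1)) / -1 = -1
s = (-11 - (3)*(-1) - (3)*(-1)) / -5 = 1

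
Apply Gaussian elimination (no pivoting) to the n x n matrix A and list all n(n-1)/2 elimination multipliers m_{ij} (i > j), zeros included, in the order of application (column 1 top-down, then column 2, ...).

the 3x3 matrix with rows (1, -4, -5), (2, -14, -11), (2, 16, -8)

multipliers: 2, 2, -4

Forward elimination:
R2 <- R2 - (2)*R1:  [  0  -6  -1 ]
R3 <- R3 - (2)*R1:  [  0  24   2 ]
R3 <- R3 - (-4)*R2:  [  0   0  -2 ]
Multipliers (in order of application): m_{21} = 2, m_{31} = 2, m_{32} = -4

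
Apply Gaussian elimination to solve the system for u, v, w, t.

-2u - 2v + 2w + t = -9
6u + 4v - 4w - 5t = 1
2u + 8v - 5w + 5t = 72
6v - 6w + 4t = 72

(-4, 5, -5, 3)

Forward elimination on [A|b]:
R2 <- R2 - (-3)*R1:  [   0   -2    2   -2  -26 ]
R3 <- R3 - (-1)*R1:  [  0   6  -3   6  63 ]
R3 <- R3 - (-3)*R2:  [   0    0    3    0  -15 ]
R4 <- R4 - (-3)*R2:  [  0   0   0  -2  -6 ]
Row echelon form:
[ -2  -2  2   1  |   -9 ]
[  0  -2  2  -2  |  -26 ]
[  0   0  3   0  |  -15 ]
[  0   0  0  -2  |   -6 ]
Back-substitution:
t = (-6) / -2 = 3
w = (-15) / 3 = -5
v = (-26 - (2)*(-5) - (-2)*(3)) / -2 = 5
u = (-9 - (-2)*(5) - (2)*(-5) - (1)*(3)) / -2 = -4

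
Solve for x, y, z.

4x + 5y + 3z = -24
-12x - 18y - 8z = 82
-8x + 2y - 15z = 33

Forward elimination on [A|b]:
R2 <- R2 - (-3)*R1:  [  0  -3   1  10 ]
R3 <- R3 - (-2)*R1:  [   0   12   -9  -15 ]
R3 <- R3 - (-4)*R2:  [  0   0  -5  25 ]
Row echelon form:
[ 4   5   3  |  -24 ]
[ 0  -3   1  |   10 ]
[ 0   0  -5  |   25 ]
Back-substitution:
z = (25) / -5 = -5
y = (10 - (1)*(-5)) / -3 = -5
x = (-24 - (5)*(-5) - (3)*(-5)) / 4 = 4

(4, -5, -5)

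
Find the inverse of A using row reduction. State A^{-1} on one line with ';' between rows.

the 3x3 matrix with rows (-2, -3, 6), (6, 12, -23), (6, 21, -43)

inverse = [-11/10 -1/10 -1/10; 4 5/3 -1/3; 9/5 4/5 -1/5]

Gauss-Jordan on [A | I]:
R1 <- (1/-2)*R1:  [    1   3/2    -3  |  -1/2     0     0 ]
R2 <- R2 - (6)*R1:  [  0   3  -5  |   3   1   0 ]
R3 <- R3 - (6)*R1:  [   0   12  -25  |    3    0    1 ]
R2 <- (1/3)*R2:  [    0     1  -5/3  |     1   1/3     0 ]
R1 <- R1 - (3/2)*R2:  [    1     0  -1/2  |    -2  -1/2     0 ]
R3 <- R3 - (12)*R2:  [  0   0  -5  |  -9  -4   1 ]
R3 <- (1/-5)*R3:  [    0     0     1  |   9/5   4/5  -1/5 ]
R1 <- R1 - (-1/2)*R3:  [      1       0       0  |  -11/10   -1/10   -1/10 ]
R2 <- R2 - (-5/3)*R3:  [    0     1     0  |     4   5/3  -1/3 ]
Right block of [I | A^{-1}] is the inverse:
[ -11/10  -1/10  -1/10 ]
[      4    5/3   -1/3 ]
[    9/5    4/5   -1/5 ]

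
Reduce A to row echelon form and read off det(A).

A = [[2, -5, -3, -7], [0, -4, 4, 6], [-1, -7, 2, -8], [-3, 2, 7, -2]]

det(A) = -876

Forward elimination:
R3 <- R3 - (-1/2)*R1:  [     0  -19/2    1/2  -23/2 ]
R4 <- R4 - (-3/2)*R1:  [     0  -11/2    5/2  -25/2 ]
R3 <- R3 - (19/8)*R2:  [      0       0      -9  -103/4 ]
R4 <- R4 - (11/8)*R2:  [     0      0     -3  -83/4 ]
R4 <- R4 - (1/3)*R3:  [     0      0      0  -73/6 ]
Upper-triangular form:
[ 2  -5  -3      -7 ]
[ 0  -4   4       6 ]
[ 0   0  -9  -103/4 ]
[ 0   0   0   -73/6 ]
det(A) = (-1)^0 * (2) * (-4) * (-9) * (-73/6) = -876  (0 row swaps -> sign +1)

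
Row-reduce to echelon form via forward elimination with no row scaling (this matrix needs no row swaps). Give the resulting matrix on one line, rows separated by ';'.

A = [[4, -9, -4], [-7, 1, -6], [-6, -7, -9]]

REF = [4 -9 -4; 0 -59/4 -13; 0 0 181/59]

Forward elimination:
R2 <- R2 - (-7/4)*R1:  [     0  -59/4    -13 ]
R3 <- R3 - (-3/2)*R1:  [     0  -41/2    -15 ]
R3 <- R3 - (82/59)*R2:  [      0       0  181/59 ]
Row echelon form:
[ 4     -9      -4 ]
[ 0  -59/4     -13 ]
[ 0      0  181/59 ]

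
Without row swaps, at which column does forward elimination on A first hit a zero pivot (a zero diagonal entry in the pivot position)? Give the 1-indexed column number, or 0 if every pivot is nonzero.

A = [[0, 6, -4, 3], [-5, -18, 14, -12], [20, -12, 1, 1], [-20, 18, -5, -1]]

first zero-pivot column = 1

Naive forward elimination:
Pivot entry (1,1) is zero but row 2 has -5 in column 1 -> naive elimination stops; a row interchange (e.g. R1 <-> R2) would be required here.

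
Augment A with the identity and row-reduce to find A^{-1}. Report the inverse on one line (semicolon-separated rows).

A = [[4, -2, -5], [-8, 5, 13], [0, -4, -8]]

Gauss-Jordan on [A | I]:
R1 <- (1/4)*R1:  [    1  -1/2  -5/4  |   1/4     0     0 ]
R2 <- R2 - (-8)*R1:  [ 0  1  3  |  2  1  0 ]
R1 <- R1 - (-1/2)*R2:  [   1    0  1/4  |  5/4  1/2    0 ]
R3 <- R3 - (-4)*R2:  [ 0  0  4  |  8  4  1 ]
R3 <- (1/4)*R3:  [   0    0    1  |    2    1  1/4 ]
R1 <- R1 - (1/4)*R3:  [     1      0      0  |    3/4    1/4  -1/16 ]
R2 <- R2 - (3)*R3:  [    0     1     0  |    -4    -2  -3/4 ]
Right block of [I | A^{-1}] is the inverse:
[ 3/4  1/4  -1/16 ]
[  -4   -2   -3/4 ]
[   2    1    1/4 ]

inverse = [3/4 1/4 -1/16; -4 -2 -3/4; 2 1 1/4]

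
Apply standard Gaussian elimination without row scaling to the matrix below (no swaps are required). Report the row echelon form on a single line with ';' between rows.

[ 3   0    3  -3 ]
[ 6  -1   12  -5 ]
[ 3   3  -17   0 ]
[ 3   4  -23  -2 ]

Forward elimination:
R2 <- R2 - (2)*R1:  [  0  -1   6   1 ]
R3 <- R3 - (1)*R1:  [   0    3  -20    3 ]
R4 <- R4 - (1)*R1:  [   0    4  -26    1 ]
R3 <- R3 - (-3)*R2:  [  0   0  -2   6 ]
R4 <- R4 - (-4)*R2:  [  0   0  -2   5 ]
R4 <- R4 - (1)*R3:  [  0   0   0  -1 ]
Row echelon form:
[ 3   0   3  -3 ]
[ 0  -1   6   1 ]
[ 0   0  -2   6 ]
[ 0   0   0  -1 ]

REF = [3 0 3 -3; 0 -1 6 1; 0 0 -2 6; 0 0 0 -1]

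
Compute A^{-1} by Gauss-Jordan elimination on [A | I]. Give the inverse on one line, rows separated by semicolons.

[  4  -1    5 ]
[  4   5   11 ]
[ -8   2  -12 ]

inverse = [41/24 1/24 3/4; 5/6 1/6 1/2; -1 0 -1/2]

Gauss-Jordan on [A | I]:
R1 <- (1/4)*R1:  [    1  -1/4   5/4  |   1/4     0     0 ]
R2 <- R2 - (4)*R1:  [  0   6   6  |  -1   1   0 ]
R3 <- R3 - (-8)*R1:  [  0   0  -2  |   2   0   1 ]
R2 <- (1/6)*R2:  [    0     1     1  |  -1/6   1/6     0 ]
R1 <- R1 - (-1/4)*R2:  [    1     0   3/2  |  5/24  1/24     0 ]
R3 <- (1/-2)*R3:  [    0     0     1  |    -1     0  -1/2 ]
R1 <- R1 - (3/2)*R3:  [     1      0      0  |  41/24   1/24    3/4 ]
R2 <- R2 - (1)*R3:  [   0    1    0  |  5/6  1/6  1/2 ]
Right block of [I | A^{-1}] is the inverse:
[ 41/24  1/24   3/4 ]
[   5/6   1/6   1/2 ]
[    -1     0  -1/2 ]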